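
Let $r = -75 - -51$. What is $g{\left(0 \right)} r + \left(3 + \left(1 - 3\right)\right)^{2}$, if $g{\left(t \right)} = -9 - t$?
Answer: $217$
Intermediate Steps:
$r = -24$ ($r = -75 + 51 = -24$)
$g{\left(0 \right)} r + \left(3 + \left(1 - 3\right)\right)^{2} = \left(-9 - 0\right) \left(-24\right) + \left(3 + \left(1 - 3\right)\right)^{2} = \left(-9 + 0\right) \left(-24\right) + \left(3 - 2\right)^{2} = \left(-9\right) \left(-24\right) + 1^{2} = 216 + 1 = 217$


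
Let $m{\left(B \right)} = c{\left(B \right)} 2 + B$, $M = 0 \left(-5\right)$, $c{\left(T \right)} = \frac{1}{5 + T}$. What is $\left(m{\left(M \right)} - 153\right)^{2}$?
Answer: $\frac{582169}{25} \approx 23287.0$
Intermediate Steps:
$M = 0$
$m{\left(B \right)} = B + \frac{2}{5 + B}$ ($m{\left(B \right)} = \frac{1}{5 + B} 2 + B = \frac{2}{5 + B} + B = B + \frac{2}{5 + B}$)
$\left(m{\left(M \right)} - 153\right)^{2} = \left(\frac{2 + 0 \left(5 + 0\right)}{5 + 0} - 153\right)^{2} = \left(\frac{2 + 0 \cdot 5}{5} - 153\right)^{2} = \left(\frac{2 + 0}{5} - 153\right)^{2} = \left(\frac{1}{5} \cdot 2 - 153\right)^{2} = \left(\frac{2}{5} - 153\right)^{2} = \left(- \frac{763}{5}\right)^{2} = \frac{582169}{25}$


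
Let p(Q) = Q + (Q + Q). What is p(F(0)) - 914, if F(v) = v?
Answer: -914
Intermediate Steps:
p(Q) = 3*Q (p(Q) = Q + 2*Q = 3*Q)
p(F(0)) - 914 = 3*0 - 914 = 0 - 914 = -914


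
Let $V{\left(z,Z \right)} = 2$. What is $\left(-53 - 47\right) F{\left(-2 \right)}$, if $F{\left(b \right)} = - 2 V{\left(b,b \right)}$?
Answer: $400$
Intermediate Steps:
$F{\left(b \right)} = -4$ ($F{\left(b \right)} = \left(-2\right) 2 = -4$)
$\left(-53 - 47\right) F{\left(-2 \right)} = \left(-53 - 47\right) \left(-4\right) = \left(-100\right) \left(-4\right) = 400$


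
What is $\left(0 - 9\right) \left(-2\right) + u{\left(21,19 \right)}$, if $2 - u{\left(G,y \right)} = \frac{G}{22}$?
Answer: $\frac{419}{22} \approx 19.045$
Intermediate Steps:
$u{\left(G,y \right)} = 2 - \frac{G}{22}$
$\left(0 - 9\right) \left(-2\right) + u{\left(21,19 \right)} = \left(0 - 9\right) \left(-2\right) + \left(2 - \frac{21}{22}\right) = \left(-9\right) \left(-2\right) + \left(2 - \frac{21}{22}\right) = 18 + \frac{23}{22} = \frac{419}{22}$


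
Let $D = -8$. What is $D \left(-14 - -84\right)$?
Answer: $-560$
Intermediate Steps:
$D \left(-14 - -84\right) = - 8 \left(-14 - -84\right) = - 8 \left(-14 + 84\right) = \left(-8\right) 70 = -560$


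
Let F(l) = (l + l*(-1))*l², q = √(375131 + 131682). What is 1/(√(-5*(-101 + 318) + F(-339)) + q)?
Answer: 1/(√506813 + I*√1085) ≈ 0.0014017 - 6.4854e-5*I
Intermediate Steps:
q = √506813 ≈ 711.91
F(l) = 0 (F(l) = (l - l)*l² = 0*l² = 0)
1/(√(-5*(-101 + 318) + F(-339)) + q) = 1/(√(-5*(-101 + 318) + 0) + √506813) = 1/(√(-5*217 + 0) + √506813) = 1/(√(-1085 + 0) + √506813) = 1/(√(-1085) + √506813) = 1/(I*√1085 + √506813) = 1/(√506813 + I*√1085)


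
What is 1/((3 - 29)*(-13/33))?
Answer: 33/338 ≈ 0.097633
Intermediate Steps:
1/((3 - 29)*(-13/33)) = 1/(-(-338)/33) = 1/(-26*(-13/33)) = 1/(338/33) = 33/338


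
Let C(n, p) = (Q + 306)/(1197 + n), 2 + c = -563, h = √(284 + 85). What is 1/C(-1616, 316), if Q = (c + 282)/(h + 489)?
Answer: -30553364775/22271169517 + 355731*√41/22271169517 ≈ -1.3718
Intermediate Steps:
h = 3*√41 (h = √369 = 3*√41 ≈ 19.209)
c = -565 (c = -2 - 563 = -565)
Q = -283/(489 + 3*√41) (Q = (-565 + 282)/(3*√41 + 489) = -283/(489 + 3*√41) ≈ -0.55686)
C(n, p) = (24306575/79584 + 283*√41/79584)/(1197 + n) (C(n, p) = ((-46129/79584 + 283*√41/79584) + 306)/(1197 + n) = (24306575/79584 + 283*√41/79584)/(1197 + n))
1/C(-1616, 316) = 1/((149351 + 918*√41)/(3*(163 + √41)*(1197 - 1616))) = 1/((⅓)*(149351 + 918*√41)/((163 + √41)*(-419))) = 1/((⅓)*(-1/419)*(149351 + 918*√41)/(163 + √41)) = 1/(-(149351 + 918*√41)/(1257*(163 + √41))) = -1257*(163 + √41)/(149351 + 918*√41)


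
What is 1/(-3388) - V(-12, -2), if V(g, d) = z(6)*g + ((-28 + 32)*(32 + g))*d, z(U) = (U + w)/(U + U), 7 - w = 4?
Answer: 572571/3388 ≈ 169.00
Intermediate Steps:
w = 3 (w = 7 - 1*4 = 7 - 4 = 3)
z(U) = (3 + U)/(2*U) (z(U) = (U + 3)/(U + U) = (3 + U)/((2*U)) = (3 + U)*(1/(2*U)) = (3 + U)/(2*U))
V(g, d) = 3*g/4 + d*(128 + 4*g) (V(g, d) = ((½)*(3 + 6)/6)*g + ((-28 + 32)*(32 + g))*d = ((½)*(⅙)*9)*g + (4*(32 + g))*d = 3*g/4 + (128 + 4*g)*d = 3*g/4 + d*(128 + 4*g))
1/(-3388) - V(-12, -2) = 1/(-3388) - (128*(-2) + (¾)*(-12) + 4*(-2)*(-12)) = -1/3388 - (-256 - 9 + 96) = -1/3388 - 1*(-169) = -1/3388 + 169 = 572571/3388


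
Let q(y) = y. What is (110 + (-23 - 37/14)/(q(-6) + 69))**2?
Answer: 9343348921/777924 ≈ 12011.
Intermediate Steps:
(110 + (-23 - 37/14)/(q(-6) + 69))**2 = (110 + (-23 - 37/14)/(-6 + 69))**2 = (110 + (-23 - 37*1/14)/63)**2 = (110 + (-23 - 37/14)*(1/63))**2 = (110 - 359/14*1/63)**2 = (110 - 359/882)**2 = (96661/882)**2 = 9343348921/777924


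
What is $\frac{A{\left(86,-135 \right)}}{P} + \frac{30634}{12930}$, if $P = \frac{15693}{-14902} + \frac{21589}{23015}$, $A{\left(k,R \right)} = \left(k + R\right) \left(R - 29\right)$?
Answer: $- \frac{17817602485985111}{255077331405} \approx -69852.0$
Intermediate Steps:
$A{\left(k,R \right)} = \left(-29 + R\right) \left(R + k\right)$ ($A{\left(k,R \right)} = \left(R + k\right) \left(-29 + R\right) = \left(-29 + R\right) \left(R + k\right)$)
$P = - \frac{39455117}{342969530}$ ($P = 15693 \left(- \frac{1}{14902}\right) + 21589 \cdot \frac{1}{23015} = - \frac{15693}{14902} + \frac{21589}{23015} = - \frac{39455117}{342969530} \approx -0.11504$)
$\frac{A{\left(86,-135 \right)}}{P} + \frac{30634}{12930} = \frac{\left(-135\right)^{2} - -3915 - 2494 - 11610}{- \frac{39455117}{342969530}} + \frac{30634}{12930} = \left(18225 + 3915 - 2494 - 11610\right) \left(- \frac{342969530}{39455117}\right) + 30634 \cdot \frac{1}{12930} = 8036 \left(- \frac{342969530}{39455117}\right) + \frac{15317}{6465} = - \frac{2756103143080}{39455117} + \frac{15317}{6465} = - \frac{17817602485985111}{255077331405}$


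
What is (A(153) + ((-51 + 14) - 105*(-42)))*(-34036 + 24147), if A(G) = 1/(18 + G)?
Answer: -7394835976/171 ≈ -4.3245e+7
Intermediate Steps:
(A(153) + ((-51 + 14) - 105*(-42)))*(-34036 + 24147) = (1/(18 + 153) + ((-51 + 14) - 105*(-42)))*(-34036 + 24147) = (1/171 + (-37 + 4410))*(-9889) = (1/171 + 4373)*(-9889) = (747784/171)*(-9889) = -7394835976/171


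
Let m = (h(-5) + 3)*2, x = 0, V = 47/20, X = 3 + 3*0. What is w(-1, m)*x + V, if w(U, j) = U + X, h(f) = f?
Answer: 47/20 ≈ 2.3500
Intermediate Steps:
X = 3 (X = 3 + 0 = 3)
V = 47/20 (V = 47*(1/20) = 47/20 ≈ 2.3500)
m = -4 (m = (-5 + 3)*2 = -2*2 = -4)
w(U, j) = 3 + U (w(U, j) = U + 3 = 3 + U)
w(-1, m)*x + V = (3 - 1)*0 + 47/20 = 2*0 + 47/20 = 0 + 47/20 = 47/20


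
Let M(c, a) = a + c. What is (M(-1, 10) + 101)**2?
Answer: 12100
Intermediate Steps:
(M(-1, 10) + 101)**2 = ((10 - 1) + 101)**2 = (9 + 101)**2 = 110**2 = 12100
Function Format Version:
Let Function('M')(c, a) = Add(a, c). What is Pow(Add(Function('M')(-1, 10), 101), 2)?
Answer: 12100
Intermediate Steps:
Pow(Add(Function('M')(-1, 10), 101), 2) = Pow(Add(Add(10, -1), 101), 2) = Pow(Add(9, 101), 2) = Pow(110, 2) = 12100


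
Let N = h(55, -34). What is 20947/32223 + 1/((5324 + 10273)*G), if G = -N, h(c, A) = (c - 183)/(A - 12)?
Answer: 6969573949/10721752128 ≈ 0.65004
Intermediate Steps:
h(c, A) = (-183 + c)/(-12 + A)
N = 64/23 (N = (-183 + 55)/(-12 - 34) = -128/(-46) = -1/46*(-128) = 64/23 ≈ 2.7826)
G = -64/23 (G = -1*64/23 = -64/23 ≈ -2.7826)
20947/32223 + 1/((5324 + 10273)*G) = 20947/32223 + 1/((5324 + 10273)*(-64/23)) = 20947*(1/32223) - 23/64/15597 = 20947/32223 + (1/15597)*(-23/64) = 20947/32223 - 23/998208 = 6969573949/10721752128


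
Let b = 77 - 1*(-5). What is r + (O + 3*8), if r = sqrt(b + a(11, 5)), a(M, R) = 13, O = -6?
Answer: 18 + sqrt(95) ≈ 27.747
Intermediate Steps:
b = 82 (b = 77 + 5 = 82)
r = sqrt(95) (r = sqrt(82 + 13) = sqrt(95) ≈ 9.7468)
r + (O + 3*8) = sqrt(95) + (-6 + 3*8) = sqrt(95) + (-6 + 24) = sqrt(95) + 18 = 18 + sqrt(95)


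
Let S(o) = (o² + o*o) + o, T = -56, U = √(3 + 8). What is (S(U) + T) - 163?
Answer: -197 + √11 ≈ -193.68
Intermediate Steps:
U = √11 ≈ 3.3166
S(o) = o + 2*o² (S(o) = (o² + o²) + o = 2*o² + o = o + 2*o²)
(S(U) + T) - 163 = (√11*(1 + 2*√11) - 56) - 163 = (-56 + √11*(1 + 2*√11)) - 163 = -219 + √11*(1 + 2*√11)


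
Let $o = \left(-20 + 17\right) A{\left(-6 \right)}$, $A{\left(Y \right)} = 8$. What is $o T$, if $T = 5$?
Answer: $-120$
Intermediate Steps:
$o = -24$ ($o = \left(-20 + 17\right) 8 = \left(-3\right) 8 = -24$)
$o T = \left(-24\right) 5 = -120$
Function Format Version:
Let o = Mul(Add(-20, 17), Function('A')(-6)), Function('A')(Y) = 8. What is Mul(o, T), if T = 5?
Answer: -120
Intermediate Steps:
o = -24 (o = Mul(Add(-20, 17), 8) = Mul(-3, 8) = -24)
Mul(o, T) = Mul(-24, 5) = -120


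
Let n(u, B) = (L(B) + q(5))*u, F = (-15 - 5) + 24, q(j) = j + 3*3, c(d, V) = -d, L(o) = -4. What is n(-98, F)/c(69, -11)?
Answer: 980/69 ≈ 14.203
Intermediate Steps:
q(j) = 9 + j (q(j) = j + 9 = 9 + j)
F = 4 (F = -20 + 24 = 4)
n(u, B) = 10*u (n(u, B) = (-4 + (9 + 5))*u = (-4 + 14)*u = 10*u)
n(-98, F)/c(69, -11) = (10*(-98))/((-1*69)) = -980/(-69) = -980*(-1/69) = 980/69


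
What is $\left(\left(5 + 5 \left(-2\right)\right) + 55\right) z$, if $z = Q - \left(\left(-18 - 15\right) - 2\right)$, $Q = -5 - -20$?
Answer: $2500$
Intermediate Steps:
$Q = 15$ ($Q = -5 + 20 = 15$)
$z = 50$ ($z = 15 - \left(\left(-18 - 15\right) - 2\right) = 15 - \left(-33 - 2\right) = 15 - -35 = 15 + 35 = 50$)
$\left(\left(5 + 5 \left(-2\right)\right) + 55\right) z = \left(\left(5 + 5 \left(-2\right)\right) + 55\right) 50 = \left(\left(5 - 10\right) + 55\right) 50 = \left(-5 + 55\right) 50 = 50 \cdot 50 = 2500$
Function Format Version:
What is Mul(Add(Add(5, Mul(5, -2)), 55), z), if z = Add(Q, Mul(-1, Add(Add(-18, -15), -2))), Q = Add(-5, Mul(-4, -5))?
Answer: 2500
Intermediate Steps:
Q = 15 (Q = Add(-5, 20) = 15)
z = 50 (z = Add(15, Mul(-1, Add(Add(-18, -15), -2))) = Add(15, Mul(-1, Add(-33, -2))) = Add(15, Mul(-1, -35)) = Add(15, 35) = 50)
Mul(Add(Add(5, Mul(5, -2)), 55), z) = Mul(Add(Add(5, Mul(5, -2)), 55), 50) = Mul(Add(Add(5, -10), 55), 50) = Mul(Add(-5, 55), 50) = Mul(50, 50) = 2500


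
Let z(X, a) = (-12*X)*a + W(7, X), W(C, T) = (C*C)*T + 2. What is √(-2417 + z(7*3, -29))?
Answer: 3*√658 ≈ 76.955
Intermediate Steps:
W(C, T) = 2 + T*C² (W(C, T) = C²*T + 2 = T*C² + 2 = 2 + T*C²)
z(X, a) = 2 + 49*X - 12*X*a (z(X, a) = (-12*X)*a + (2 + X*7²) = -12*X*a + (2 + X*49) = -12*X*a + (2 + 49*X) = 2 + 49*X - 12*X*a)
√(-2417 + z(7*3, -29)) = √(-2417 + (2 + 49*(7*3) - 12*7*3*(-29))) = √(-2417 + (2 + 49*21 - 12*21*(-29))) = √(-2417 + (2 + 1029 + 7308)) = √(-2417 + 8339) = √5922 = 3*√658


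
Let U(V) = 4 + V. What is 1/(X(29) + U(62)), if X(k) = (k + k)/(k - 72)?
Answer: 43/2780 ≈ 0.015468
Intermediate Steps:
X(k) = 2*k/(-72 + k) (X(k) = (2*k)/(-72 + k) = 2*k/(-72 + k))
1/(X(29) + U(62)) = 1/(2*29/(-72 + 29) + (4 + 62)) = 1/(2*29/(-43) + 66) = 1/(2*29*(-1/43) + 66) = 1/(-58/43 + 66) = 1/(2780/43) = 43/2780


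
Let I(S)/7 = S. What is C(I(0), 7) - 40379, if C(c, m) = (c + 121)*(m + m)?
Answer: -38685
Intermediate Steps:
I(S) = 7*S
C(c, m) = 2*m*(121 + c) (C(c, m) = (121 + c)*(2*m) = 2*m*(121 + c))
C(I(0), 7) - 40379 = 2*7*(121 + 7*0) - 40379 = 2*7*(121 + 0) - 40379 = 2*7*121 - 40379 = 1694 - 40379 = -38685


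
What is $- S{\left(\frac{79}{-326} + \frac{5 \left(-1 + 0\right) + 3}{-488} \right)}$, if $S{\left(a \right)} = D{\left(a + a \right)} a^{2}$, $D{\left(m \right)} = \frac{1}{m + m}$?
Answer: $\frac{9475}{159088} \approx 0.059558$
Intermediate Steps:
$D{\left(m \right)} = \frac{1}{2 m}$
$S{\left(a \right)} = \frac{a}{4}$ ($S{\left(a \right)} = \frac{1}{2 \left(a + a\right)} a^{2} = \frac{1}{2 \cdot 2 a} a^{2} = \frac{\frac{1}{2} \frac{1}{a}}{2} a^{2} = \frac{1}{4 a} a^{2} = \frac{a}{4}$)
$- S{\left(\frac{79}{-326} + \frac{5 \left(-1 + 0\right) + 3}{-488} \right)} = - \frac{\frac{79}{-326} + \frac{5 \left(-1 + 0\right) + 3}{-488}}{4} = - \frac{79 \left(- \frac{1}{326}\right) + \left(5 \left(-1\right) + 3\right) \left(- \frac{1}{488}\right)}{4} = - \frac{- \frac{79}{326} + \left(-5 + 3\right) \left(- \frac{1}{488}\right)}{4} = - \frac{- \frac{79}{326} - - \frac{1}{244}}{4} = - \frac{- \frac{79}{326} + \frac{1}{244}}{4} = - \frac{-9475}{4 \cdot 39772} = \left(-1\right) \left(- \frac{9475}{159088}\right) = \frac{9475}{159088}$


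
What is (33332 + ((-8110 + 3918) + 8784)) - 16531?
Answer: 21393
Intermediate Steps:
(33332 + ((-8110 + 3918) + 8784)) - 16531 = (33332 + (-4192 + 8784)) - 16531 = (33332 + 4592) - 16531 = 37924 - 16531 = 21393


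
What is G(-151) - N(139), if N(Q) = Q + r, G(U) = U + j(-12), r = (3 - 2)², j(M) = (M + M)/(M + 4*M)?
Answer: -1453/5 ≈ -290.60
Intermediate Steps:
j(M) = ⅖ (j(M) = (2*M)/((5*M)) = (2*M)*(1/(5*M)) = ⅖)
r = 1 (r = 1² = 1)
G(U) = ⅖ + U (G(U) = U + ⅖ = ⅖ + U)
N(Q) = 1 + Q (N(Q) = Q + 1 = 1 + Q)
G(-151) - N(139) = (⅖ - 151) - (1 + 139) = -753/5 - 1*140 = -753/5 - 140 = -1453/5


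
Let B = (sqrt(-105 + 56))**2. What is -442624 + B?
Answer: -442673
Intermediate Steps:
B = -49 (B = (sqrt(-49))**2 = (7*I)**2 = -49)
-442624 + B = -442624 - 49 = -442673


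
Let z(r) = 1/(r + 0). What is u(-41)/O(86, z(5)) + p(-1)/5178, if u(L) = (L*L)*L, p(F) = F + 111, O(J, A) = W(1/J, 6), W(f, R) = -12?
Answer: 59479043/10356 ≈ 5743.4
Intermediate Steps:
z(r) = 1/r
O(J, A) = -12
p(F) = 111 + F
u(L) = L³ (u(L) = L²*L = L³)
u(-41)/O(86, z(5)) + p(-1)/5178 = (-41)³/(-12) + (111 - 1)/5178 = -68921*(-1/12) + 110*(1/5178) = 68921/12 + 55/2589 = 59479043/10356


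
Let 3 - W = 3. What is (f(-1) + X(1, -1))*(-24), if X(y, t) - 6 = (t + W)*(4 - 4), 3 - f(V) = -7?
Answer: -384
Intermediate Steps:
W = 0 (W = 3 - 1*3 = 3 - 3 = 0)
f(V) = 10 (f(V) = 3 - 1*(-7) = 3 + 7 = 10)
X(y, t) = 6 (X(y, t) = 6 + (t + 0)*(4 - 4) = 6 + t*0 = 6 + 0 = 6)
(f(-1) + X(1, -1))*(-24) = (10 + 6)*(-24) = 16*(-24) = -384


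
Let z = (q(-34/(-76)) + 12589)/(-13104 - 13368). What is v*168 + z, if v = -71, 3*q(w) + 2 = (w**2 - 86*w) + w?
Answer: -1367918203351/114676704 ≈ -11928.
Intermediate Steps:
q(w) = -2/3 - 85*w/3 + w**2/3 (q(w) = -2/3 + ((w**2 - 86*w) + w)/3 = -2/3 + (w**2 - 85*w)/3 = -2/3 + (-85*w/3 + w**2/3) = -2/3 - 85*w/3 + w**2/3)
z = -54478039/114676704 (z = ((-2/3 - (-2890)/(3*(-76)) + (-34/(-76))**2/3) + 12589)/(-13104 - 13368) = ((-2/3 - (-2890)*(-1)/(3*76) + (-34*(-1/76))**2/3) + 12589)/(-26472) = ((-2/3 - 85/3*17/38 + (17/38)**2/3) + 12589)*(-1/26472) = ((-2/3 - 1445/114 + (1/3)*(289/1444)) + 12589)*(-1/26472) = ((-2/3 - 1445/114 + 289/4332) + 12589)*(-1/26472) = (-57509/4332 + 12589)*(-1/26472) = (54478039/4332)*(-1/26472) = -54478039/114676704 ≈ -0.47506)
v*168 + z = -71*168 - 54478039/114676704 = -11928 - 54478039/114676704 = -1367918203351/114676704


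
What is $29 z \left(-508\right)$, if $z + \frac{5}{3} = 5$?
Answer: $- \frac{147320}{3} \approx -49107.0$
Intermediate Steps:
$z = \frac{10}{3}$ ($z = - \frac{5}{3} + 5 = \frac{10}{3} \approx 3.3333$)
$29 z \left(-508\right) = 29 \cdot \frac{10}{3} \left(-508\right) = \frac{290}{3} \left(-508\right) = - \frac{147320}{3}$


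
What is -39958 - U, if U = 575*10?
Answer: -45708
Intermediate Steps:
U = 5750
-39958 - U = -39958 - 1*5750 = -39958 - 5750 = -45708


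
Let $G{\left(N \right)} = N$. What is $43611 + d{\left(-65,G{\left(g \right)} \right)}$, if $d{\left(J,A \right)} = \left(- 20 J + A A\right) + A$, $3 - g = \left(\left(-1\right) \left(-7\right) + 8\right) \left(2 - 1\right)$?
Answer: $45043$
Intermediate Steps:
$g = -12$ ($g = 3 - \left(\left(-1\right) \left(-7\right) + 8\right) \left(2 - 1\right) = 3 - \left(7 + 8\right) 1 = 3 - 15 \cdot 1 = 3 - 15 = -12$)
$d{\left(J,A \right)} = A + A^{2} - 20 J$ ($d{\left(J,A \right)} = \left(- 20 J + A^{2}\right) + A = \left(A^{2} - 20 J\right) + A = A + A^{2} - 20 J$)
$43611 + d{\left(-65,G{\left(g \right)} \right)} = 43611 - \left(-1288 - 144\right) = 43611 + \left(-12 + 144 + 1300\right) = 43611 + 1432 = 45043$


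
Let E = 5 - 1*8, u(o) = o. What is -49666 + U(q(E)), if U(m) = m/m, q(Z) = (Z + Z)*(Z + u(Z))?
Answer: -49665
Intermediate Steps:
E = -3 (E = 5 - 8 = -3)
q(Z) = 4*Z² (q(Z) = (Z + Z)*(Z + Z) = (2*Z)*(2*Z) = 4*Z²)
U(m) = 1
-49666 + U(q(E)) = -49666 + 1 = -49665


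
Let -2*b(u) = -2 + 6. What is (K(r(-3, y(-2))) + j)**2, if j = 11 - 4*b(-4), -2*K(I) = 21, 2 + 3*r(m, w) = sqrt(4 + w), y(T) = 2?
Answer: 289/4 ≈ 72.250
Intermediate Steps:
b(u) = -2 (b(u) = -(-2 + 6)/2 = -1/2*4 = -2)
r(m, w) = -2/3 + sqrt(4 + w)/3
K(I) = -21/2 (K(I) = -1/2*21 = -21/2)
j = 19 (j = 11 - 4*(-2) = 11 + 8 = 19)
(K(r(-3, y(-2))) + j)**2 = (-21/2 + 19)**2 = (17/2)**2 = 289/4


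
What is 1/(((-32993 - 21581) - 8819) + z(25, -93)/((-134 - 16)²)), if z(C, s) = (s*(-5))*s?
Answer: -500/31697461 ≈ -1.5774e-5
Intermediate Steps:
z(C, s) = -5*s² (z(C, s) = (-5*s)*s = -5*s²)
1/(((-32993 - 21581) - 8819) + z(25, -93)/((-134 - 16)²)) = 1/(((-32993 - 21581) - 8819) + (-5*(-93)²)/((-134 - 16)²)) = 1/((-54574 - 8819) + (-5*8649)/((-150)²)) = 1/(-63393 - 43245/22500) = 1/(-63393 - 43245*1/22500) = 1/(-63393 - 961/500) = 1/(-31697461/500) = -500/31697461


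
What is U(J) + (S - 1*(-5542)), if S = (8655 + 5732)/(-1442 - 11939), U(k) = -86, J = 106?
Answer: 72992349/13381 ≈ 5454.9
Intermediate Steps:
S = -14387/13381 (S = 14387/(-13381) = 14387*(-1/13381) = -14387/13381 ≈ -1.0752)
U(J) + (S - 1*(-5542)) = -86 + (-14387/13381 - 1*(-5542)) = -86 + (-14387/13381 + 5542) = -86 + 74143115/13381 = 72992349/13381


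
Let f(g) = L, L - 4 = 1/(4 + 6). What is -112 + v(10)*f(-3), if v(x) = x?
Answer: -71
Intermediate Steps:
L = 41/10 (L = 4 + 1/(4 + 6) = 4 + 1/10 = 41/10 ≈ 4.1000)
f(g) = 41/10
-112 + v(10)*f(-3) = -112 + 10*(41/10) = -112 + 41 = -71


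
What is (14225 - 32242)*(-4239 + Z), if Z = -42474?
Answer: 841628121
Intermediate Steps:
(14225 - 32242)*(-4239 + Z) = (14225 - 32242)*(-4239 - 42474) = -18017*(-46713) = 841628121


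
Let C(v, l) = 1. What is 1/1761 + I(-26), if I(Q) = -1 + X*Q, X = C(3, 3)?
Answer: -47546/1761 ≈ -26.999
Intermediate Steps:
X = 1
I(Q) = -1 + Q (I(Q) = -1 + 1*Q = -1 + Q)
1/1761 + I(-26) = 1/1761 + (-1 - 26) = 1/1761 - 27 = -47546/1761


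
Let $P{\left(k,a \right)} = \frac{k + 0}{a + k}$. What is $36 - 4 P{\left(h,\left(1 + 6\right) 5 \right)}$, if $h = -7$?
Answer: $37$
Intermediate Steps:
$P{\left(k,a \right)} = \frac{k}{a + k}$
$36 - 4 P{\left(h,\left(1 + 6\right) 5 \right)} = 36 - 4 \left(- \frac{7}{\left(1 + 6\right) 5 - 7}\right) = 36 - 4 \left(- \frac{7}{7 \cdot 5 - 7}\right) = 36 - 4 \left(- \frac{7}{35 - 7}\right) = 36 - 4 \left(- \frac{7}{28}\right) = 36 - 4 \left(\left(-7\right) \frac{1}{28}\right) = 36 - -1 = 36 + 1 = 37$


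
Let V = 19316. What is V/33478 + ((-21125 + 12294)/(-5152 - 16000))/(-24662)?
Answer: 265155468657/459574199744 ≈ 0.57696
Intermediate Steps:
V/33478 + ((-21125 + 12294)/(-5152 - 16000))/(-24662) = 19316/33478 + ((-21125 + 12294)/(-5152 - 16000))/(-24662) = 19316*(1/33478) - 8831/(-21152)*(-1/24662) = 9658/16739 - 8831*(-1/21152)*(-1/24662) = 9658/16739 + (8831/21152)*(-1/24662) = 9658/16739 - 8831/521650624 = 265155468657/459574199744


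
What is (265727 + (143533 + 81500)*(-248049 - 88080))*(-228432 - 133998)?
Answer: 27414151390017900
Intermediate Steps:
(265727 + (143533 + 81500)*(-248049 - 88080))*(-228432 - 133998) = (265727 + 225033*(-336129))*(-362430) = (265727 - 75640117257)*(-362430) = -75639851530*(-362430) = 27414151390017900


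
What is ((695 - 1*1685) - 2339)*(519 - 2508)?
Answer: 6621381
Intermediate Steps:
((695 - 1*1685) - 2339)*(519 - 2508) = ((695 - 1685) - 2339)*(-1989) = (-990 - 2339)*(-1989) = -3329*(-1989) = 6621381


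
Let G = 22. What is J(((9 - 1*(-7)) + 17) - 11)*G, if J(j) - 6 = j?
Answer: 616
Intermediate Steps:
J(j) = 6 + j
J(((9 - 1*(-7)) + 17) - 11)*G = (6 + (((9 - 1*(-7)) + 17) - 11))*22 = (6 + (((9 + 7) + 17) - 11))*22 = (6 + ((16 + 17) - 11))*22 = (6 + (33 - 11))*22 = (6 + 22)*22 = 28*22 = 616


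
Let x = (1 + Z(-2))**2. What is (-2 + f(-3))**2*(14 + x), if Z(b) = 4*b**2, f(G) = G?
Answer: 7575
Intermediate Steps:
x = 289 (x = (1 + 4*(-2)**2)**2 = (1 + 4*4)**2 = (1 + 16)**2 = 17**2 = 289)
(-2 + f(-3))**2*(14 + x) = (-2 - 3)**2*(14 + 289) = (-5)**2*303 = 25*303 = 7575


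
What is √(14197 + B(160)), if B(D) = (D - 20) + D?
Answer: √14497 ≈ 120.40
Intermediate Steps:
B(D) = -20 + 2*D (B(D) = (-20 + D) + D = -20 + 2*D)
√(14197 + B(160)) = √(14197 + (-20 + 2*160)) = √(14197 + (-20 + 320)) = √(14197 + 300) = √14497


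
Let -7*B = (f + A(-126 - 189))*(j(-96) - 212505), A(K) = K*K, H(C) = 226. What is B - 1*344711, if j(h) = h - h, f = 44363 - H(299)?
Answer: 30462728833/7 ≈ 4.3518e+9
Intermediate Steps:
A(K) = K**2
f = 44137 (f = 44363 - 1*226 = 44363 - 226 = 44137)
j(h) = 0
B = 30465141810/7 (B = -(44137 + (-126 - 189)**2)*(0 - 212505)/7 = -(44137 + (-315)**2)*(-212505)/7 = -(44137 + 99225)*(-212505)/7 = -143362*(-212505)/7 = -1/7*(-30465141810) = 30465141810/7 ≈ 4.3522e+9)
B - 1*344711 = 30465141810/7 - 1*344711 = 30465141810/7 - 344711 = 30462728833/7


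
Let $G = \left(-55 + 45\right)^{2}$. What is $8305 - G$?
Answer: $8205$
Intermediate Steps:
$G = 100$ ($G = \left(-10\right)^{2} = 100$)
$8305 - G = 8305 - 100 = 8205$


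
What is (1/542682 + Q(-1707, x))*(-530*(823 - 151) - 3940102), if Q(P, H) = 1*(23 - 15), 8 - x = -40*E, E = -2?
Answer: -158068107913/4599 ≈ -3.4370e+7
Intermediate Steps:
x = -72 (x = 8 - (-40)*(-2) = 8 - 1*80 = 8 - 80 = -72)
Q(P, H) = 8 (Q(P, H) = 1*8 = 8)
(1/542682 + Q(-1707, x))*(-530*(823 - 151) - 3940102) = (1/542682 + 8)*(-530*(823 - 151) - 3940102) = (1/542682 + 8)*(-530*672 - 3940102) = 4341457*(-356160 - 3940102)/542682 = (4341457/542682)*(-4296262) = -158068107913/4599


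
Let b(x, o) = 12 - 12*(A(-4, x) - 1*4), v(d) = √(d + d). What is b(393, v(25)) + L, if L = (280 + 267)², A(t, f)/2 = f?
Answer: 289837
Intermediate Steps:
v(d) = √2*√d (v(d) = √(2*d) = √2*√d)
A(t, f) = 2*f
L = 299209 (L = 547² = 299209)
b(x, o) = 60 - 24*x (b(x, o) = 12 - 12*(2*x - 1*4) = 12 - 12*(2*x - 4) = 12 - 12*(-4 + 2*x) = 12 + (48 - 24*x) = 60 - 24*x)
b(393, v(25)) + L = (60 - 24*393) + 299209 = (60 - 9432) + 299209 = -9372 + 299209 = 289837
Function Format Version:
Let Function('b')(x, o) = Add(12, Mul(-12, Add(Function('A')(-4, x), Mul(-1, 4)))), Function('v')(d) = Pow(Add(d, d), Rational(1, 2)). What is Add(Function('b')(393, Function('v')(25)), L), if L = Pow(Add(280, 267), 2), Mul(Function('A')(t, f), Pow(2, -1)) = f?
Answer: 289837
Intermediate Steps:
Function('v')(d) = Mul(Pow(2, Rational(1, 2)), Pow(d, Rational(1, 2))) (Function('v')(d) = Pow(Mul(2, d), Rational(1, 2)) = Mul(Pow(2, Rational(1, 2)), Pow(d, Rational(1, 2))))
Function('A')(t, f) = Mul(2, f)
L = 299209 (L = Pow(547, 2) = 299209)
Function('b')(x, o) = Add(60, Mul(-24, x)) (Function('b')(x, o) = Add(12, Mul(-12, Add(Mul(2, x), Mul(-1, 4)))) = Add(12, Mul(-12, Add(Mul(2, x), -4))) = Add(12, Mul(-12, Add(-4, Mul(2, x)))) = Add(12, Add(48, Mul(-24, x))) = Add(60, Mul(-24, x)))
Add(Function('b')(393, Function('v')(25)), L) = Add(Add(60, Mul(-24, 393)), 299209) = Add(Add(60, -9432), 299209) = Add(-9372, 299209) = 289837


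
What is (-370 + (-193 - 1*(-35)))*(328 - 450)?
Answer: 64416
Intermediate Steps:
(-370 + (-193 - 1*(-35)))*(328 - 450) = (-370 + (-193 + 35))*(-122) = (-370 - 158)*(-122) = -528*(-122) = 64416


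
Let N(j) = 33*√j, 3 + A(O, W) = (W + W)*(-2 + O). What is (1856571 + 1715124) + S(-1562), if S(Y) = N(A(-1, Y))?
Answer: 3571695 + 99*√1041 ≈ 3.5749e+6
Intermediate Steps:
A(O, W) = -3 + 2*W*(-2 + O) (A(O, W) = -3 + (W + W)*(-2 + O) = -3 + (2*W)*(-2 + O) = -3 + 2*W*(-2 + O))
S(Y) = 33*√(-3 - 6*Y) (S(Y) = 33*√(-3 - 4*Y + 2*(-1)*Y) = 33*√(-3 - 4*Y - 2*Y) = 33*√(-3 - 6*Y))
(1856571 + 1715124) + S(-1562) = (1856571 + 1715124) + 33*√(-3 - 6*(-1562)) = 3571695 + 33*√(-3 + 9372) = 3571695 + 33*√9369 = 3571695 + 33*(3*√1041) = 3571695 + 99*√1041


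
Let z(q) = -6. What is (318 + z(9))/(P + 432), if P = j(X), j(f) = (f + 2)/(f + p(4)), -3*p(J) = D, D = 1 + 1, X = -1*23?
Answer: 7384/10245 ≈ 0.72074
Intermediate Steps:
X = -23
D = 2
p(J) = -⅔ (p(J) = -⅓*2 = -⅔)
j(f) = (2 + f)/(-⅔ + f) (j(f) = (f + 2)/(f - ⅔) = (2 + f)/(-⅔ + f))
P = 63/71 (P = 3*(2 - 23)/(-2 + 3*(-23)) = 3*(-21)/(-2 - 69) = 3*(-21)/(-71) = 3*(-1/71)*(-21) = 63/71 ≈ 0.88732)
(318 + z(9))/(P + 432) = (318 - 6)/(63/71 + 432) = 312/(30735/71) = 312*(71/30735) = 7384/10245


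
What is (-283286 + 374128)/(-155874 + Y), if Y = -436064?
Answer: -45421/295969 ≈ -0.15347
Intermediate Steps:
(-283286 + 374128)/(-155874 + Y) = (-283286 + 374128)/(-155874 - 436064) = 90842/(-591938) = 90842*(-1/591938) = -45421/295969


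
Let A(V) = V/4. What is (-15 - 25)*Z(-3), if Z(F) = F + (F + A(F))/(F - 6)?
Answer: 310/3 ≈ 103.33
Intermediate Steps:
A(V) = V/4 (A(V) = V*(¼) = V/4)
Z(F) = F + 5*F/(4*(-6 + F)) (Z(F) = F + (F + F/4)/(F - 6) = F + (5*F/4)/(-6 + F) = F + 5*F/(4*(-6 + F)))
(-15 - 25)*Z(-3) = (-15 - 25)*((¼)*(-3)*(-19 + 4*(-3))/(-6 - 3)) = -10*(-3)*(-19 - 12)/(-9) = -10*(-3)*(-1)*(-31)/9 = -40*(-31/12) = 310/3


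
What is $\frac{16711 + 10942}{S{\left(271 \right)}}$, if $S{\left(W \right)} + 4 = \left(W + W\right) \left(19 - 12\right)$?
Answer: $\frac{27653}{3790} \approx 7.2963$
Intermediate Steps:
$S{\left(W \right)} = -4 + 14 W$ ($S{\left(W \right)} = -4 + \left(W + W\right) \left(19 - 12\right) = -4 + 2 W 7 = -4 + 14 W$)
$\frac{16711 + 10942}{S{\left(271 \right)}} = \frac{16711 + 10942}{-4 + 14 \cdot 271} = \frac{27653}{-4 + 3794} = \frac{27653}{3790}$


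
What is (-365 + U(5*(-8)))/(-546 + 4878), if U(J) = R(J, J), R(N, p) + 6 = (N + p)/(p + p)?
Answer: -185/2166 ≈ -0.085411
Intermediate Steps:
R(N, p) = -6 + (N + p)/(2*p) (R(N, p) = -6 + (N + p)/(p + p) = -6 + (N + p)/((2*p)) = -6 + (N + p)*(1/(2*p)) = -6 + (N + p)/(2*p))
U(J) = -5 (U(J) = (J - 11*J)/(2*J) = (-10*J)/(2*J) = -5)
(-365 + U(5*(-8)))/(-546 + 4878) = (-365 - 5)/(-546 + 4878) = -370/4332 = -370*1/4332 = -185/2166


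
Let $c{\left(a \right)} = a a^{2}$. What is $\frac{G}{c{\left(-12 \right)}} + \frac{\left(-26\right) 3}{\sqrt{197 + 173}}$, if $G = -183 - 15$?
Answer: $\frac{11}{96} - \frac{39 \sqrt{370}}{185} \approx -3.9404$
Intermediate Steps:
$c{\left(a \right)} = a^{3}$
$G = -198$ ($G = -183 - 15 = -198$)
$\frac{G}{c{\left(-12 \right)}} + \frac{\left(-26\right) 3}{\sqrt{197 + 173}} = - \frac{198}{\left(-12\right)^{3}} + \frac{\left(-26\right) 3}{\sqrt{197 + 173}} = - \frac{198}{-1728} - \frac{78}{\sqrt{370}} = \left(-198\right) \left(- \frac{1}{1728}\right) - 78 \frac{\sqrt{370}}{370} = \frac{11}{96} - \frac{39 \sqrt{370}}{185}$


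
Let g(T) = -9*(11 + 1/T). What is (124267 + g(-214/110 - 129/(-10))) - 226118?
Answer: -24570148/241 ≈ -1.0195e+5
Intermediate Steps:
g(T) = -99 - 9/T
(124267 + g(-214/110 - 129/(-10))) - 226118 = (124267 + (-99 - 9/(-214/110 - 129/(-10)))) - 226118 = (124267 + (-99 - 9/(-214*1/110 - 129*(-⅒)))) - 226118 = (124267 + (-99 - 9/(-107/55 + 129/10))) - 226118 = (124267 + (-99 - 9/241/22)) - 226118 = (124267 + (-99 - 9*22/241)) - 226118 = (124267 + (-99 - 198/241)) - 226118 = (124267 - 24057/241) - 226118 = 29924290/241 - 226118 = -24570148/241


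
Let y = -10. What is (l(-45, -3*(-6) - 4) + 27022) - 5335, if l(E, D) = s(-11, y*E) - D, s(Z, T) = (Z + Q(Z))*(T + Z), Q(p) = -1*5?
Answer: 14649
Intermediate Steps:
Q(p) = -5
s(Z, T) = (-5 + Z)*(T + Z) (s(Z, T) = (Z - 5)*(T + Z) = (-5 + Z)*(T + Z))
l(E, D) = 176 - D + 160*E (l(E, D) = ((-11)**2 - (-50)*E - 5*(-11) - 10*E*(-11)) - D = (121 + 50*E + 55 + 110*E) - D = (176 + 160*E) - D = 176 - D + 160*E)
(l(-45, -3*(-6) - 4) + 27022) - 5335 = ((176 - (-3*(-6) - 4) + 160*(-45)) + 27022) - 5335 = ((176 - (18 - 4) - 7200) + 27022) - 5335 = ((176 - 1*14 - 7200) + 27022) - 5335 = ((176 - 14 - 7200) + 27022) - 5335 = (-7038 + 27022) - 5335 = 19984 - 5335 = 14649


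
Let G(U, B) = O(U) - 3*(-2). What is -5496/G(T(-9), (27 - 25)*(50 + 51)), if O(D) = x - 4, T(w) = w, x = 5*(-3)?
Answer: 5496/13 ≈ 422.77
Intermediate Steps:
x = -15
O(D) = -19 (O(D) = -15 - 4 = -19)
G(U, B) = -13 (G(U, B) = -19 - 3*(-2) = -19 + 6 = -13)
-5496/G(T(-9), (27 - 25)*(50 + 51)) = -5496/(-13) = -5496*(-1/13) = 5496/13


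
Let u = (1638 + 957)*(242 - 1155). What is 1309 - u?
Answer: 2370544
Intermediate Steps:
u = -2369235 (u = 2595*(-913) = -2369235)
1309 - u = 1309 - 1*(-2369235) = 1309 + 2369235 = 2370544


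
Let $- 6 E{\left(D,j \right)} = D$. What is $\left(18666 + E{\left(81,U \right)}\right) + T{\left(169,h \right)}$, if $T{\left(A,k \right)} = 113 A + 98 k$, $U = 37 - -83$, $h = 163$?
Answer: $\frac{107447}{2} \approx 53724.0$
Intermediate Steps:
$U = 120$ ($U = 37 + 83 = 120$)
$T{\left(A,k \right)} = 98 k + 113 A$
$E{\left(D,j \right)} = - \frac{D}{6}$
$\left(18666 + E{\left(81,U \right)}\right) + T{\left(169,h \right)} = \left(18666 - \frac{27}{2}\right) + \left(98 \cdot 163 + 113 \cdot 169\right) = \left(18666 - \frac{27}{2}\right) + \left(15974 + 19097\right) = \frac{37305}{2} + 35071 = \frac{107447}{2}$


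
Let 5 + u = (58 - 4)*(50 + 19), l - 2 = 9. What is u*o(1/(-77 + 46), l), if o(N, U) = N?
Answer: -3721/31 ≈ -120.03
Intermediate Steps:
l = 11 (l = 2 + 9 = 11)
u = 3721 (u = -5 + (58 - 4)*(50 + 19) = -5 + 54*69 = -5 + 3726 = 3721)
u*o(1/(-77 + 46), l) = 3721/(-77 + 46) = 3721/(-31) = 3721*(-1/31) = -3721/31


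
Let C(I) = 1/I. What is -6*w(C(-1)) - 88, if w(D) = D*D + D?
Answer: -88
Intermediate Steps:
C(I) = 1/I
w(D) = D + D² (w(D) = D² + D = D + D²)
-6*w(C(-1)) - 88 = -6*(1 + 1/(-1))/(-1) - 88 = -(-6)*(1 - 1) - 88 = -(-6)*0 - 88 = -6*0 - 88 = 0 - 88 = -88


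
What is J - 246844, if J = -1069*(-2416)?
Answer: 2335860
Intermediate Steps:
J = 2582704
J - 246844 = 2582704 - 246844 = 2335860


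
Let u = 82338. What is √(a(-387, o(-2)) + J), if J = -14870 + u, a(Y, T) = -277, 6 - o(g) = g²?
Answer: √67191 ≈ 259.21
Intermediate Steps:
o(g) = 6 - g²
J = 67468 (J = -14870 + 82338 = 67468)
√(a(-387, o(-2)) + J) = √(-277 + 67468) = √67191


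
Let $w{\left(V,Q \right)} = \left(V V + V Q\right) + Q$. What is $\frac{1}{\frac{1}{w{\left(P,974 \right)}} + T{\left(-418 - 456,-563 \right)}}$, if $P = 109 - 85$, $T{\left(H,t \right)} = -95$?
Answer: $- \frac{24926}{2367969} \approx -0.010526$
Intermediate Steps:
$P = 24$ ($P = 109 - 85 = 24$)
$w{\left(V,Q \right)} = Q + V^{2} + Q V$ ($w{\left(V,Q \right)} = \left(V^{2} + Q V\right) + Q = Q + V^{2} + Q V$)
$\frac{1}{\frac{1}{w{\left(P,974 \right)}} + T{\left(-418 - 456,-563 \right)}} = \frac{1}{\frac{1}{974 + 24^{2} + 974 \cdot 24} - 95} = \frac{1}{\frac{1}{974 + 576 + 23376} - 95} = \frac{1}{\frac{1}{24926} - 95} = \frac{1}{- \frac{2367969}{24926}} = - \frac{24926}{2367969}$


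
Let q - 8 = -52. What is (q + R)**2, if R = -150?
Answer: 37636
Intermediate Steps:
q = -44 (q = 8 - 52 = -44)
(q + R)**2 = (-44 - 150)**2 = (-194)**2 = 37636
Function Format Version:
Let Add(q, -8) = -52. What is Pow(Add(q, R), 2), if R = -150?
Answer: 37636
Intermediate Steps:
q = -44 (q = Add(8, -52) = -44)
Pow(Add(q, R), 2) = Pow(Add(-44, -150), 2) = Pow(-194, 2) = 37636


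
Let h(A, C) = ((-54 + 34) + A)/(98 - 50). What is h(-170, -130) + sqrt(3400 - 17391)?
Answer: -95/24 + I*sqrt(13991) ≈ -3.9583 + 118.28*I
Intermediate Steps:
h(A, C) = -5/12 + A/48 (h(A, C) = (-20 + A)/48 = (-20 + A)*(1/48) = -5/12 + A/48)
h(-170, -130) + sqrt(3400 - 17391) = (-5/12 + (1/48)*(-170)) + sqrt(3400 - 17391) = (-5/12 - 85/24) + sqrt(-13991) = -95/24 + I*sqrt(13991)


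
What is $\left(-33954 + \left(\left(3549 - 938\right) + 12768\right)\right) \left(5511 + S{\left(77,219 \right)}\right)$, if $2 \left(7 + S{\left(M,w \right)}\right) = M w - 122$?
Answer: $- \frac{515437675}{2} \approx -2.5772 \cdot 10^{8}$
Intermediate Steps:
$S{\left(M,w \right)} = -68 + \frac{M w}{2}$ ($S{\left(M,w \right)} = -7 + \frac{M w - 122}{2} = -7 + \frac{-122 + M w}{2} = -7 + \left(-61 + \frac{M w}{2}\right) = -68 + \frac{M w}{2}$)
$\left(-33954 + \left(\left(3549 - 938\right) + 12768\right)\right) \left(5511 + S{\left(77,219 \right)}\right) = \left(-33954 + \left(\left(3549 - 938\right) + 12768\right)\right) \left(5511 - \left(68 - \frac{16863}{2}\right)\right) = \left(-33954 + \left(2611 + 12768\right)\right) \left(5511 + \left(-68 + \frac{16863}{2}\right)\right) = \left(-33954 + 15379\right) \left(5511 + \frac{16727}{2}\right) = \left(-18575\right) \frac{27749}{2} = - \frac{515437675}{2}$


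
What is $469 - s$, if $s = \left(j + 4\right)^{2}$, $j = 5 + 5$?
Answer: $273$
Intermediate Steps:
$j = 10$
$s = 196$ ($s = \left(10 + 4\right)^{2} = 14^{2} = 196$)
$469 - s = 469 - 196 = 273$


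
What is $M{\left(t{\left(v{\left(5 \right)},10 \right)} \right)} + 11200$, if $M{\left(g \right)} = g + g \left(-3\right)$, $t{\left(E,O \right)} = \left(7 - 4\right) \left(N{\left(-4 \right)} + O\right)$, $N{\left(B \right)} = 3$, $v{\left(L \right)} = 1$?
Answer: $11122$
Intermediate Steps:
$t{\left(E,O \right)} = 9 + 3 O$ ($t{\left(E,O \right)} = \left(7 - 4\right) \left(3 + O\right) = 3 \left(3 + O\right) = 9 + 3 O$)
$M{\left(g \right)} = - 2 g$ ($M{\left(g \right)} = g - 3 g = - 2 g$)
$M{\left(t{\left(v{\left(5 \right)},10 \right)} \right)} + 11200 = - 2 \left(9 + 3 \cdot 10\right) + 11200 = - 2 \left(9 + 30\right) + 11200 = \left(-2\right) 39 + 11200 = -78 + 11200 = 11122$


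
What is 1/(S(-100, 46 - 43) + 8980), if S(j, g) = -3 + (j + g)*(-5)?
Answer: 1/9462 ≈ 0.00010569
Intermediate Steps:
S(j, g) = -3 - 5*g - 5*j (S(j, g) = -3 + (g + j)*(-5) = -3 + (-5*g - 5*j) = -3 - 5*g - 5*j)
1/(S(-100, 46 - 43) + 8980) = 1/((-3 - 5*(46 - 43) - 5*(-100)) + 8980) = 1/((-3 - 5*3 + 500) + 8980) = 1/((-3 - 15 + 500) + 8980) = 1/(482 + 8980) = 1/9462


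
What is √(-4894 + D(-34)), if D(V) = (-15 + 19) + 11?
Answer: I*√4879 ≈ 69.85*I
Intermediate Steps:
D(V) = 15 (D(V) = 4 + 11 = 15)
√(-4894 + D(-34)) = √(-4894 + 15) = √(-4879) = I*√4879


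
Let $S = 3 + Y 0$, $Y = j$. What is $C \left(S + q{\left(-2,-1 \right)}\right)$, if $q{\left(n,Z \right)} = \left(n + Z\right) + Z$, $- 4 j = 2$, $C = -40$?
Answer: $40$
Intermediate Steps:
$j = - \frac{1}{2}$ ($j = \left(- \frac{1}{4}\right) 2 = - \frac{1}{2} \approx -0.5$)
$Y = - \frac{1}{2} \approx -0.5$
$q{\left(n,Z \right)} = n + 2 Z$ ($q{\left(n,Z \right)} = \left(Z + n\right) + Z = n + 2 Z$)
$S = 3$ ($S = 3 - 0 = 3 + 0 = 3$)
$C \left(S + q{\left(-2,-1 \right)}\right) = - 40 \left(3 + \left(-2 + 2 \left(-1\right)\right)\right) = - 40 \left(3 - 4\right) = \left(-40\right) \left(-1\right) = 40$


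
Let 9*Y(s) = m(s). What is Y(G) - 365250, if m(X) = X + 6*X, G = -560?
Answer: -3291170/9 ≈ -3.6569e+5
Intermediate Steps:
m(X) = 7*X
Y(s) = 7*s/9 (Y(s) = (7*s)/9 = 7*s/9)
Y(G) - 365250 = (7/9)*(-560) - 365250 = -3920/9 - 365250 = -3291170/9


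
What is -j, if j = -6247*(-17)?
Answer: -106199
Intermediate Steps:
j = 106199
-j = -1*106199 = -106199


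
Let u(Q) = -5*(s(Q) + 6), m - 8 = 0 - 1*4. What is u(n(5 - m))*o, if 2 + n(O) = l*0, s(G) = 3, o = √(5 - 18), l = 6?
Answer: -45*I*√13 ≈ -162.25*I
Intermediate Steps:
o = I*√13 (o = √(-13) = I*√13 ≈ 3.6056*I)
m = 4 (m = 8 + (0 - 1*4) = 8 + (0 - 4) = 8 - 4 = 4)
n(O) = -2 (n(O) = -2 + 6*0 = -2 + 0 = -2)
u(Q) = -45 (u(Q) = -5*(3 + 6) = -5*9 = -45)
u(n(5 - m))*o = -45*I*√13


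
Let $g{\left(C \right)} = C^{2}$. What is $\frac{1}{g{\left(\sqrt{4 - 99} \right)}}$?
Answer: $- \frac{1}{95} \approx -0.010526$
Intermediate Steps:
$\frac{1}{g{\left(\sqrt{4 - 99} \right)}} = \frac{1}{\left(\sqrt{4 - 99}\right)^{2}} = \frac{1}{\left(\sqrt{-95}\right)^{2}} = \frac{1}{\left(i \sqrt{95}\right)^{2}} = \frac{1}{-95} = - \frac{1}{95}$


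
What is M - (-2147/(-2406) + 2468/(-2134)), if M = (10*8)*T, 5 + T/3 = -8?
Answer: -8008992085/2567202 ≈ -3119.7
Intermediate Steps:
T = -39 (T = -15 + 3*(-8) = -15 - 24 = -39)
M = -3120 (M = (10*8)*(-39) = 80*(-39) = -3120)
M - (-2147/(-2406) + 2468/(-2134)) = -3120 - (-2147/(-2406) + 2468/(-2134)) = -3120 - (-2147*(-1/2406) + 2468*(-1/2134)) = -3120 - (2147/2406 - 1234/1067) = -3120 - 1*(-678155/2567202) = -3120 + 678155/2567202 = -8008992085/2567202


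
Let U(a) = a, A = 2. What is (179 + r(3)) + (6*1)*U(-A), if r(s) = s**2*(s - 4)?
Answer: 158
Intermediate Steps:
r(s) = s**2*(-4 + s)
(179 + r(3)) + (6*1)*U(-A) = (179 + 3**2*(-4 + 3)) + (6*1)*(-1*2) = (179 + 9*(-1)) + 6*(-2) = (179 - 9) - 12 = 170 - 12 = 158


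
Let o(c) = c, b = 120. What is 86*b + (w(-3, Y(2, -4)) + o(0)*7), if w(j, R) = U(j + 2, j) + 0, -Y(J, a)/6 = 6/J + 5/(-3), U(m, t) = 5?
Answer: 10325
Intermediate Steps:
Y(J, a) = 10 - 36/J (Y(J, a) = -6*(6/J + 5/(-3)) = -6*(6/J + 5*(-⅓)) = -6*(6/J - 5/3) = -6*(-5/3 + 6/J) = 10 - 36/J)
w(j, R) = 5 (w(j, R) = 5 + 0 = 5)
86*b + (w(-3, Y(2, -4)) + o(0)*7) = 86*120 + (5 + 0*7) = 10320 + (5 + 0) = 10320 + 5 = 10325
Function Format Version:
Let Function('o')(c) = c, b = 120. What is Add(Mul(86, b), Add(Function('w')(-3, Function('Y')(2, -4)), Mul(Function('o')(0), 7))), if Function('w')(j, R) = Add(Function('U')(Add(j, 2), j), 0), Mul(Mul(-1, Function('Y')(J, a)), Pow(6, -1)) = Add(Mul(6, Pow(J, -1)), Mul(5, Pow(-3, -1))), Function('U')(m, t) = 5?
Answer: 10325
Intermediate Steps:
Function('Y')(J, a) = Add(10, Mul(-36, Pow(J, -1))) (Function('Y')(J, a) = Mul(-6, Add(Mul(6, Pow(J, -1)), Mul(5, Pow(-3, -1)))) = Mul(-6, Add(Mul(6, Pow(J, -1)), Mul(5, Rational(-1, 3)))) = Mul(-6, Add(Mul(6, Pow(J, -1)), Rational(-5, 3))) = Mul(-6, Add(Rational(-5, 3), Mul(6, Pow(J, -1)))) = Add(10, Mul(-36, Pow(J, -1))))
Function('w')(j, R) = 5 (Function('w')(j, R) = Add(5, 0) = 5)
Add(Mul(86, b), Add(Function('w')(-3, Function('Y')(2, -4)), Mul(Function('o')(0), 7))) = Add(Mul(86, 120), Add(5, Mul(0, 7))) = Add(10320, Add(5, 0)) = Add(10320, 5) = 10325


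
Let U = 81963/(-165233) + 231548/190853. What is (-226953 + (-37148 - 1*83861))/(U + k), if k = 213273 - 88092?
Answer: -5486528023264769/1973816104399907 ≈ -2.7797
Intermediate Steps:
k = 125181
U = 22616486245/31535213749 (U = 81963*(-1/165233) + 231548*(1/190853) = -81963/165233 + 231548/190853 = 22616486245/31535213749 ≈ 0.71718)
(-226953 + (-37148 - 1*83861))/(U + k) = (-226953 + (-37148 - 1*83861))/(22616486245/31535213749 + 125181) = (-226953 + (-37148 - 83861))/(3947632208799814/31535213749) = (-226953 - 121009)*(31535213749/3947632208799814) = -347962*31535213749/3947632208799814 = -5486528023264769/1973816104399907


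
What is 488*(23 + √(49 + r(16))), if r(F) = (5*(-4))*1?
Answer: 11224 + 488*√29 ≈ 13852.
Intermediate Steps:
r(F) = -20 (r(F) = -20*1 = -20)
488*(23 + √(49 + r(16))) = 488*(23 + √(49 - 20)) = 488*(23 + √29) = 11224 + 488*√29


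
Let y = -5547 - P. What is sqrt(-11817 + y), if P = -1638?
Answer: I*sqrt(15726) ≈ 125.4*I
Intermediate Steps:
y = -3909 (y = -5547 - 1*(-1638) = -5547 + 1638 = -3909)
sqrt(-11817 + y) = sqrt(-11817 - 3909) = sqrt(-15726) = I*sqrt(15726)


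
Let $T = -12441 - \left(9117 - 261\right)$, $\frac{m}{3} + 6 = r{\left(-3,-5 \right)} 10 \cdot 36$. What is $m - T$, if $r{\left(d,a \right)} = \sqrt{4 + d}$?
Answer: $22359$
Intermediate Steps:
$m = 1062$ ($m = -18 + 3 \sqrt{4 - 3} \cdot 10 \cdot 36 = -18 + 3 \sqrt{1} \cdot 10 \cdot 36 = -18 + 3 \cdot 1 \cdot 10 \cdot 36 = -18 + 3 \cdot 10 \cdot 36 = -18 + 3 \cdot 360 = -18 + 1080 = 1062$)
$T = -21297$ ($T = -12441 - 8856 = -21297$)
$m - T = 1062 - -21297 = 1062 + 21297 = 22359$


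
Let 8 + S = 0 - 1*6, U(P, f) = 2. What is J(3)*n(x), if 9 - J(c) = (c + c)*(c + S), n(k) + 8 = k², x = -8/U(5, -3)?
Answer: 600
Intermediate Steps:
S = -14 (S = -8 + (0 - 1*6) = -8 + (0 - 6) = -8 - 6 = -14)
x = -4 (x = -8/2 = -8*½ = -4)
n(k) = -8 + k²
J(c) = 9 - 2*c*(-14 + c) (J(c) = 9 - (c + c)*(c - 14) = 9 - 2*c*(-14 + c))
J(3)*n(x) = (9 - 2*3² + 28*3)*(-8 + (-4)²) = (9 - 2*9 + 84)*(-8 + 16) = (9 - 18 + 84)*8 = 75*8 = 600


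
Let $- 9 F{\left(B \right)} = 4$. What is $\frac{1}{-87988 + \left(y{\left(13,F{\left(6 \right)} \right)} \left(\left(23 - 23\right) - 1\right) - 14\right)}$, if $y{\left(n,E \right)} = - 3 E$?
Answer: $- \frac{3}{264010} \approx -1.1363 \cdot 10^{-5}$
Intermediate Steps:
$F{\left(B \right)} = - \frac{4}{9}$ ($F{\left(B \right)} = \left(- \frac{1}{9}\right) 4 = - \frac{4}{9}$)
$\frac{1}{-87988 + \left(y{\left(13,F{\left(6 \right)} \right)} \left(\left(23 - 23\right) - 1\right) - 14\right)} = \frac{1}{-87988 - \left(14 - \left(-3\right) \left(- \frac{4}{9}\right) \left(\left(23 - 23\right) - 1\right)\right)} = \frac{1}{-87988 - \left(14 - \frac{4 \left(0 - 1\right)}{3}\right)} = \frac{1}{-87988 + \left(\frac{4}{3} \left(-1\right) - 14\right)} = \frac{1}{-87988 - \frac{46}{3}} = \frac{1}{- \frac{264010}{3}} = - \frac{3}{264010}$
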